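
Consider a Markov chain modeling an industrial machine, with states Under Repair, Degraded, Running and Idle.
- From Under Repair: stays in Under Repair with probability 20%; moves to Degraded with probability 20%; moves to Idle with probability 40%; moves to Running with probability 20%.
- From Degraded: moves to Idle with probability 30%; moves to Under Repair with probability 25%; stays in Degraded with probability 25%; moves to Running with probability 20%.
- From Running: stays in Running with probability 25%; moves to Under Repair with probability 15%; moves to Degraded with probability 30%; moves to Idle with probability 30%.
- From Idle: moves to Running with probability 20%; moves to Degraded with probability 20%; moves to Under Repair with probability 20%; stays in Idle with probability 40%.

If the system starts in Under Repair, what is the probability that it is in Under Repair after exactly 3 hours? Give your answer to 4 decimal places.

Propagate the distribution vector 3 hours from Under Repair.
After 0 hours: (1.0000, 0.0000, 0.0000, 0.0000)
After 1 hour: (0.2000, 0.2000, 0.2000, 0.4000)
After 2 hours: (0.2000, 0.2300, 0.2100, 0.3600)
After 3 hours: (0.2010, 0.2325, 0.2105, 0.3560)
P(in Under Repair after 3 hours) = 0.2010

0.2010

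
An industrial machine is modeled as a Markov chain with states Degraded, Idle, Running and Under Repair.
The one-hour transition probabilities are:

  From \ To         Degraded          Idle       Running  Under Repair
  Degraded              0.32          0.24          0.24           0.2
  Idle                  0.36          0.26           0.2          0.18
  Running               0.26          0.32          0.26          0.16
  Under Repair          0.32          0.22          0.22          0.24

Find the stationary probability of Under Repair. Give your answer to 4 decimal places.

Let the stationary distribution be π with π = πP and π_1 + π_2 + π_3 + π_4 = 1.
π_1 = 0.32·π_1 + 0.36·π_2 + 0.26·π_3 + 0.32·π_4
π_2 = 0.24·π_1 + 0.26·π_2 + 0.32·π_3 + 0.22·π_4
π_3 = 0.24·π_1 + 0.2·π_2 + 0.26·π_3 + 0.22·π_4
Solving with the normalization constraint gives π = (0.3166, 0.2598, 0.2304, 0.1933).
So the stationary probability of Under Repair is 0.1933.

0.1933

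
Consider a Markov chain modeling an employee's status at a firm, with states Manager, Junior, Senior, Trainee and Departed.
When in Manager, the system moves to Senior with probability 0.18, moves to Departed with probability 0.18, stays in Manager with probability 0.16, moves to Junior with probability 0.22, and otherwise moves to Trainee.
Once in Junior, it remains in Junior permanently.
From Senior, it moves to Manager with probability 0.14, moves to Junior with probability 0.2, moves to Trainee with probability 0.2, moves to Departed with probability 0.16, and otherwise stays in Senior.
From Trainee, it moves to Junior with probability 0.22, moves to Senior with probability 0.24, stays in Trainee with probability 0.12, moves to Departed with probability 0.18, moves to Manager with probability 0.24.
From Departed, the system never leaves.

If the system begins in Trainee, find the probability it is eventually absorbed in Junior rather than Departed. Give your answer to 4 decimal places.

Let h(s) be the probability of absorption at Junior starting from transient state s. Then h(Junior) = 1 and h(Departed) = 0. By first-step analysis:
h(Manager) = 0.16·h(Manager) + 0.22·1 + 0.18·h(Senior) + 0.26·h(Trainee) + 0.18·0
h(Senior) = 0.14·h(Manager) + 0.2·1 + 0.3·h(Senior) + 0.2·h(Trainee) + 0.16·0
h(Trainee) = 0.24·h(Manager) + 0.22·1 + 0.24·h(Senior) + 0.12·h(Trainee) + 0.18·0
Solving: h(Manager) = 0.5511, h(Senior) = 0.5534, h(Trainee) = 0.5512.
Starting from Trainee, the probability is 0.5512.

0.5512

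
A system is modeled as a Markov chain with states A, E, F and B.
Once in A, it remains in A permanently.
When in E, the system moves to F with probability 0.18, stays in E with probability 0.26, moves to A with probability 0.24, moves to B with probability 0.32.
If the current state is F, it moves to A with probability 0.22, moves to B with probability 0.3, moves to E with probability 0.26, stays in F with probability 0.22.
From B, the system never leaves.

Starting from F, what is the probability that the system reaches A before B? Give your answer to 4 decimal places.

Let h(s) be the probability of absorption at A starting from transient state s. Then h(A) = 1 and h(B) = 0. By first-step analysis:
h(E) = 0.24·1 + 0.26·h(E) + 0.18·h(F) + 0.32·0
h(F) = 0.22·1 + 0.26·h(E) + 0.22·h(F) + 0.3·0
Solving: h(E) = 0.4276, h(F) = 0.4246.
Starting from F, the probability is 0.4246.

0.4246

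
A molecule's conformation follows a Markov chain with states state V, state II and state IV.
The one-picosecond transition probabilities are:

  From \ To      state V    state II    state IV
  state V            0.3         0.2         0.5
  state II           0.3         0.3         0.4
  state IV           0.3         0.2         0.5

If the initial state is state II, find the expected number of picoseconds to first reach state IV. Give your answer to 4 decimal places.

Let t(s) be the expected number of picoseconds to first reach state IV from state s, with t(state IV) = 0. Conditioning on the first picosecond:
t(state V) = 1 + 0.3·t(state V) + 0.2·t(state II)
t(state II) = 1 + 0.3·t(state V) + 0.3·t(state II)
Solving: t(state V) = 2.0930, t(state II) = 2.3256.
Expected picoseconds from state II to state IV: 2.3256.

2.3256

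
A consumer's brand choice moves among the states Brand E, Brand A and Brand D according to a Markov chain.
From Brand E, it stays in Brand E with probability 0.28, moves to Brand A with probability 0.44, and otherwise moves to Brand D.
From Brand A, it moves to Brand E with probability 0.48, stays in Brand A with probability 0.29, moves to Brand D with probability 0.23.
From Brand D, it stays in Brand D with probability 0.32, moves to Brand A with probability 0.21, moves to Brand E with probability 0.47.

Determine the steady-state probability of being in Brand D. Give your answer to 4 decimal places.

Let the stationary distribution be π with π = πP and π_1 + π_2 + π_3 = 1.
π_1 = 0.28·π_1 + 0.48·π_2 + 0.47·π_3
π_2 = 0.44·π_1 + 0.29·π_2 + 0.21·π_3
Solving with the normalization constraint gives π = (0.3977, 0.3277, 0.2746).
So the stationary probability of Brand D is 0.2746.

0.2746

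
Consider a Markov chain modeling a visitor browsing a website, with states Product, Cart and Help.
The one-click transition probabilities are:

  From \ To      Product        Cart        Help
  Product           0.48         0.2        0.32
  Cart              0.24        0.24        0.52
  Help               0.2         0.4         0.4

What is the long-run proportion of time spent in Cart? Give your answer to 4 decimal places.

0.2941

Let the stationary distribution be π with π = πP and π_1 + π_2 + π_3 = 1.
π_1 = 0.48·π_1 + 0.24·π_2 + 0.2·π_3
π_2 = 0.2·π_1 + 0.24·π_2 + 0.4·π_3
Solving with the normalization constraint gives π = (0.2941, 0.2941, 0.4118).
So the stationary probability of Cart is 0.2941.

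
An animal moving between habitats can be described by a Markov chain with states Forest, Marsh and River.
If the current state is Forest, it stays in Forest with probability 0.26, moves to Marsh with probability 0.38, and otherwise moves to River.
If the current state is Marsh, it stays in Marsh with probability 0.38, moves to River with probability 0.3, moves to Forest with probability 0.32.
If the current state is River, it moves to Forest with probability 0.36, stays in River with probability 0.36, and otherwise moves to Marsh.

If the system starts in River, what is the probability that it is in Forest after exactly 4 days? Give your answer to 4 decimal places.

0.3147

Propagate the distribution vector 4 days from River.
After 0 days: (0.0000, 0.0000, 1.0000)
After 1 day: (0.3600, 0.2800, 0.3600)
After 2 days: (0.3128, 0.3440, 0.3432)
After 3 days: (0.3150, 0.3457, 0.3394)
After 4 days: (0.3147, 0.3461, 0.3393)
P(in Forest after 4 days) = 0.3147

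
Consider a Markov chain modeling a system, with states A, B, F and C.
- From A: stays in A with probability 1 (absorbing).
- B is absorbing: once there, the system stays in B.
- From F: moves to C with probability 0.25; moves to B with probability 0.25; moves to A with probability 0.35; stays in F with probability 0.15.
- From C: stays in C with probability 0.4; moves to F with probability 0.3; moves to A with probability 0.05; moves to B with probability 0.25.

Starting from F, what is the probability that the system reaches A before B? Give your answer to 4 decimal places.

Let h(s) be the probability of absorption at A starting from transient state s. Then h(A) = 1 and h(B) = 0. By first-step analysis:
h(F) = 0.35·1 + 0.25·0 + 0.15·h(F) + 0.25·h(C)
h(C) = 0.05·1 + 0.25·0 + 0.3·h(F) + 0.4·h(C)
Solving: h(F) = 0.5115, h(C) = 0.3391.
Starting from F, the probability is 0.5115.

0.5115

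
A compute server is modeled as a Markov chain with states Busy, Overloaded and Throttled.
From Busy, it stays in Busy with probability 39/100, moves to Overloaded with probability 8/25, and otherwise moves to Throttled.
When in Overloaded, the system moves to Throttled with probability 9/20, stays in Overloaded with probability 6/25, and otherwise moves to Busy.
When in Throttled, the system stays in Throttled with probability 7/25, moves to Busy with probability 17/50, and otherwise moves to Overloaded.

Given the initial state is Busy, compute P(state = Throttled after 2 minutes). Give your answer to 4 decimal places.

Sum over the intermediate state after 1 minute:
P = P(Busy→Busy)·P(Busy→Throttled) + P(Busy→Overloaded)·P(Overloaded→Throttled) + P(Busy→Throttled)·P(Throttled→Throttled)
  = 0.39×0.29 + 0.32×0.45 + 0.29×0.28
  = 0.1131 + 0.1440 + 0.0812 = 0.3383

0.3383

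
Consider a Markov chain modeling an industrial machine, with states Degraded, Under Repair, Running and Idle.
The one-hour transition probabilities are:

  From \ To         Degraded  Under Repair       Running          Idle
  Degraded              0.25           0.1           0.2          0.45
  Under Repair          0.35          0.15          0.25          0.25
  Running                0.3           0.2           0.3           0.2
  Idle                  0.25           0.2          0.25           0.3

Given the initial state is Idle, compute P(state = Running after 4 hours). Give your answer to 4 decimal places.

0.2485

Propagate the distribution vector 4 hours from Idle.
After 0 hours: (0.0000, 0.0000, 0.0000, 1.0000)
After 1 hour: (0.2500, 0.2000, 0.2500, 0.3000)
After 2 hours: (0.2825, 0.1650, 0.2500, 0.3025)
After 3 hours: (0.2790, 0.1635, 0.2484, 0.3091)
After 4 hours: (0.2788, 0.1639, 0.2485, 0.3088)
P(in Running after 4 hours) = 0.2485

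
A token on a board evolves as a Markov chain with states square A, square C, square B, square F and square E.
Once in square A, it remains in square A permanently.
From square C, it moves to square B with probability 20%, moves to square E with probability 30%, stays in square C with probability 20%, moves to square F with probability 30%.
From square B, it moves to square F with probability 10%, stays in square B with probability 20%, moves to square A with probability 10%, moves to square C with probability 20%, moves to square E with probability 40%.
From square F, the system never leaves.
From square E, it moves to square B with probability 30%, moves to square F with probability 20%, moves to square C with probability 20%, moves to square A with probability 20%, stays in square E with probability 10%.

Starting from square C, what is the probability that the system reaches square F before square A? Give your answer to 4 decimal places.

0.7486

Let h(s) be the probability of absorption at square F starting from transient state s. Then h(square F) = 1 and h(square A) = 0. By first-step analysis:
h(square C) = 0.2·h(square C) + 0.2·h(square B) + 0.3·1 + 0.3·h(square E)
h(square B) = 0.1·0 + 0.2·h(square C) + 0.2·h(square B) + 0.1·1 + 0.4·h(square E)
h(square E) = 0.2·0 + 0.2·h(square C) + 0.3·h(square B) + 0.2·1 + 0.1·h(square E)
Solving: h(square C) = 0.7486, h(square B) = 0.6077, h(square E) = 0.5912.
Starting from square C, the probability is 0.7486.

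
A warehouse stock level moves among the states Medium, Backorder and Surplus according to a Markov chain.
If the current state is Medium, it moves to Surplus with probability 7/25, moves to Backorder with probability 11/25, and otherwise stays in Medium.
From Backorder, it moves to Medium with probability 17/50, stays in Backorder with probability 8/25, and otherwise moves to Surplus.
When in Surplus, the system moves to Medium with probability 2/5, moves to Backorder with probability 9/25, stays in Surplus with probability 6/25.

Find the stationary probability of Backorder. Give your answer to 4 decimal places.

0.3721

Let the stationary distribution be π with π = πP and π_1 + π_2 + π_3 = 1.
π_1 = 0.28·π_1 + 0.34·π_2 + 0.4·π_3
π_2 = 0.44·π_1 + 0.32·π_2 + 0.36·π_3
Solving with the normalization constraint gives π = (0.3372, 0.3721, 0.2907).
So the stationary probability of Backorder is 0.3721.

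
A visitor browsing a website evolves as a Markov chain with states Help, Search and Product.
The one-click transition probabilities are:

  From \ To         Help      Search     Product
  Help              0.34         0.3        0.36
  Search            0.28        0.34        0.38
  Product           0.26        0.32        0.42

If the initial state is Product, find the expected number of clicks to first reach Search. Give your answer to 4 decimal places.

3.1812

Let t(s) be the expected number of clicks to first reach Search from state s, with t(Search) = 0. Conditioning on the first click:
t(Help) = 1 + 0.34·t(Help) + 0.36·t(Product)
t(Product) = 1 + 0.26·t(Help) + 0.42·t(Product)
Solving: t(Help) = 3.2503, t(Product) = 3.1812.
Expected clicks from Product to Search: 3.1812.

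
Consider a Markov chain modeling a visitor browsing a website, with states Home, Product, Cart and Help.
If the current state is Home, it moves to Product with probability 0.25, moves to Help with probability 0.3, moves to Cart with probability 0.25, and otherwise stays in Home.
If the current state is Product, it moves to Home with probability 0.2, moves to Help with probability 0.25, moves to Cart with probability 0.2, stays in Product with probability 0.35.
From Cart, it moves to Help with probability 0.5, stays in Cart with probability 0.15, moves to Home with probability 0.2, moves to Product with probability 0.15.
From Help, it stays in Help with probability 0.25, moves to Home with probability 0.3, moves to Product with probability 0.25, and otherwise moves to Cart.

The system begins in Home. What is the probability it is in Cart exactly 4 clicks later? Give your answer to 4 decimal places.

0.2015

Propagate the distribution vector 4 clicks from Home.
After 0 clicks: (1.0000, 0.0000, 0.0000, 0.0000)
After 1 click: (0.2000, 0.2500, 0.2500, 0.3000)
After 2 clicks: (0.2300, 0.2500, 0.1975, 0.3225)
After 3 clicks: (0.2323, 0.2553, 0.2016, 0.3109)
After 4 clicks: (0.2311, 0.2554, 0.2015, 0.3120)
P(in Cart after 4 clicks) = 0.2015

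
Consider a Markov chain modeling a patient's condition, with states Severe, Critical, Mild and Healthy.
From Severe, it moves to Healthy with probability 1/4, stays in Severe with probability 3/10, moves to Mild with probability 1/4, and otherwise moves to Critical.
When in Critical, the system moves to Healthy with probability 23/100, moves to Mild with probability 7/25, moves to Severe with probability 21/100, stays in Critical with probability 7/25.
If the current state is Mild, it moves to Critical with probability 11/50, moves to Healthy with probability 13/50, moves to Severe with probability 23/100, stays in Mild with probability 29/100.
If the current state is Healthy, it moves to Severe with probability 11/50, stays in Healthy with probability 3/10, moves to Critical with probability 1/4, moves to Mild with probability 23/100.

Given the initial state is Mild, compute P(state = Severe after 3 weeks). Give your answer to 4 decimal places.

0.2394

Propagate the distribution vector 3 weeks from Mild.
After 0 weeks: (0.0000, 0.0000, 1.0000, 0.0000)
After 1 week: (0.2300, 0.2200, 0.2900, 0.2600)
After 2 weeks: (0.2391, 0.2364, 0.2630, 0.2615)
After 3 weeks: (0.2394, 0.2372, 0.2624, 0.2610)
P(in Severe after 3 weeks) = 0.2394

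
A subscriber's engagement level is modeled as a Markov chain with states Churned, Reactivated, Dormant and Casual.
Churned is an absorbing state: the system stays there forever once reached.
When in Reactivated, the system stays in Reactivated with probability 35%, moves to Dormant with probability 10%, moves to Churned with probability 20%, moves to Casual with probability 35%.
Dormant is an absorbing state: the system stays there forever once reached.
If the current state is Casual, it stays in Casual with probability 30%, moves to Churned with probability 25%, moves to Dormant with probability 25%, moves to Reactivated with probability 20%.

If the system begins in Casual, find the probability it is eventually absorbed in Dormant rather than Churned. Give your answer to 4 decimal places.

Let h(s) be the probability of absorption at Dormant starting from transient state s. Then h(Dormant) = 1 and h(Churned) = 0. By first-step analysis:
h(Reactivated) = 0.2·0 + 0.35·h(Reactivated) + 0.1·1 + 0.35·h(Casual)
h(Casual) = 0.25·0 + 0.2·h(Reactivated) + 0.25·1 + 0.3·h(Casual)
Solving: h(Reactivated) = 0.4091, h(Casual) = 0.4740.
Starting from Casual, the probability is 0.4740.

0.4740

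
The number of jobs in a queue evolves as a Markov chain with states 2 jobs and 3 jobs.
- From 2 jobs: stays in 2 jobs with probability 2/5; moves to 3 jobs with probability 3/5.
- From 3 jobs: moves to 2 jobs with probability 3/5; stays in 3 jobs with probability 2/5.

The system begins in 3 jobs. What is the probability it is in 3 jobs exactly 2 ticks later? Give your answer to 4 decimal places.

Sum over the intermediate state after 1 tick:
P = P(3 jobs→2 jobs)·P(2 jobs→3 jobs) + P(3 jobs→3 jobs)·P(3 jobs→3 jobs)
  = 0.6×0.6 + 0.4×0.4
  = 0.3600 + 0.1600 = 0.5200

0.5200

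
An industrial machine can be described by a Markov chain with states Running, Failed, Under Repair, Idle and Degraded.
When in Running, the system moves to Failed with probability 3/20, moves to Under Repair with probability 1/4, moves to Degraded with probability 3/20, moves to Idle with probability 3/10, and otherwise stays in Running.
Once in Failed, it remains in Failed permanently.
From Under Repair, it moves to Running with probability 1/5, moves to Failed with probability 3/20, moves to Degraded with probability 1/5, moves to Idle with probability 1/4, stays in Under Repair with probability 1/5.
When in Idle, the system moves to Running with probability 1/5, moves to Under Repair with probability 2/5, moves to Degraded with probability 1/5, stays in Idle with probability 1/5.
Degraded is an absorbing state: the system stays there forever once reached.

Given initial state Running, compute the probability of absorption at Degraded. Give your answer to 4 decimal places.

Let h(s) be the probability of absorption at Degraded starting from transient state s. Then h(Degraded) = 1 and h(Failed) = 0. By first-step analysis:
h(Running) = 0.15·h(Running) + 0.15·0 + 0.25·h(Under Repair) + 0.3·h(Idle) + 0.15·1
h(Under Repair) = 0.2·h(Running) + 0.15·0 + 0.2·h(Under Repair) + 0.25·h(Idle) + 0.2·1
h(Idle) = 0.2·h(Running) + 0.4·h(Under Repair) + 0.2·h(Idle) + 0.2·1
Solving: h(Running) = 0.6143, h(Under Repair) = 0.6278, h(Idle) = 0.7175.
Starting from Running, the probability is 0.6143.

0.6143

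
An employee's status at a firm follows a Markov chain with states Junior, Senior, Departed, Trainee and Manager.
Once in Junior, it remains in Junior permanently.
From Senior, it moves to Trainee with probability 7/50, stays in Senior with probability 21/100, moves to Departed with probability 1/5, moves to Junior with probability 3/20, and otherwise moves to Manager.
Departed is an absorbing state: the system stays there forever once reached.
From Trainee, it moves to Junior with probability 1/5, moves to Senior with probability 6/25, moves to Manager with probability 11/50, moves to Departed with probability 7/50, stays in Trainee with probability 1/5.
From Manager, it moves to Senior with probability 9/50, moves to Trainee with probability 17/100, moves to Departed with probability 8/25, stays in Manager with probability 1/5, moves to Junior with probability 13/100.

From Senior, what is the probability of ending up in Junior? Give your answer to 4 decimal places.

0.4075

Let h(s) be the probability of absorption at Junior starting from transient state s. Then h(Junior) = 1 and h(Departed) = 0. By first-step analysis:
h(Senior) = 0.15·1 + 0.21·h(Senior) + 0.2·0 + 0.14·h(Trainee) + 0.3·h(Manager)
h(Trainee) = 0.2·1 + 0.24·h(Senior) + 0.14·0 + 0.2·h(Trainee) + 0.22·h(Manager)
h(Manager) = 0.13·1 + 0.18·h(Senior) + 0.32·0 + 0.17·h(Trainee) + 0.2·h(Manager)
Solving: h(Senior) = 0.4075, h(Trainee) = 0.4696, h(Manager) = 0.3540.
Starting from Senior, the probability is 0.4075.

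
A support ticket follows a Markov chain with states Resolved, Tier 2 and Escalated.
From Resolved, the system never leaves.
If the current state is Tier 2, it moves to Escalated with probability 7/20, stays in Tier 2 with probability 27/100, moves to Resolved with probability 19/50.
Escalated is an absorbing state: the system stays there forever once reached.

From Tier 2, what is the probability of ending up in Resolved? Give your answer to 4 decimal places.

0.5205

Let h(s) be the probability of absorption at Resolved starting from transient state s. Then h(Resolved) = 1 and h(Escalated) = 0. By first-step analysis:
h(Tier 2) = 0.38·1 + 0.27·h(Tier 2) + 0.35·0
Solving: h(Tier 2) = 0.5205.
Starting from Tier 2, the probability is 0.5205.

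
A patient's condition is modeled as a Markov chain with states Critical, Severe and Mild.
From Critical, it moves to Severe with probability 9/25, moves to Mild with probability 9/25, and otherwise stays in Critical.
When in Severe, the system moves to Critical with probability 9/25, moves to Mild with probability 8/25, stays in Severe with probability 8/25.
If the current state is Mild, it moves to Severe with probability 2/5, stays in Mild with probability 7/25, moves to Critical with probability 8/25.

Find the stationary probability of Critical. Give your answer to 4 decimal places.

0.3215

Let the stationary distribution be π with π = πP and π_1 + π_2 + π_3 = 1.
π_1 = 0.28·π_1 + 0.36·π_2 + 0.32·π_3
π_2 = 0.36·π_1 + 0.32·π_2 + 0.4·π_3
Solving with the normalization constraint gives π = (0.3215, 0.3585, 0.3201).
So the stationary probability of Critical is 0.3215.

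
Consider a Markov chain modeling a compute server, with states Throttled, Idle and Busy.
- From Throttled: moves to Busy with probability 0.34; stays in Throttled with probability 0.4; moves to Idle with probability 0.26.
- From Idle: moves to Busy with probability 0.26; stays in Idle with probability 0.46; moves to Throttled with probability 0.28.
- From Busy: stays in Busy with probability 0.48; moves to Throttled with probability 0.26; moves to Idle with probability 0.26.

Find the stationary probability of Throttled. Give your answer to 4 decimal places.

0.3099

Let the stationary distribution be π with π = πP and π_1 + π_2 + π_3 = 1.
π_1 = 0.4·π_1 + 0.28·π_2 + 0.26·π_3
π_2 = 0.26·π_1 + 0.46·π_2 + 0.26·π_3
Solving with the normalization constraint gives π = (0.3099, 0.3250, 0.3651).
So the stationary probability of Throttled is 0.3099.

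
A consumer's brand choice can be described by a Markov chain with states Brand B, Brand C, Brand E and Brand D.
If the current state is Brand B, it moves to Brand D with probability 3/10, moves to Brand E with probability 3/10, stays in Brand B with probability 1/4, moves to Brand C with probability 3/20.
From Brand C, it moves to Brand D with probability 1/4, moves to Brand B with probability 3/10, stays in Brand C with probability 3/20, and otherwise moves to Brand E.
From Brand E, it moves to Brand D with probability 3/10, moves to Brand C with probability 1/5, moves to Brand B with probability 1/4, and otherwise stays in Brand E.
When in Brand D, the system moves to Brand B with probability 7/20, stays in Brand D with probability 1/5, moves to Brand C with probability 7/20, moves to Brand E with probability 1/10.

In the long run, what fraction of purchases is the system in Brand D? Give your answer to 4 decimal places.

Let the stationary distribution be π with π = πP and π_1 + π_2 + π_3 + π_4 = 1.
π_1 = 0.25·π_1 + 0.3·π_2 + 0.25·π_3 + 0.35·π_4
π_2 = 0.15·π_1 + 0.15·π_2 + 0.2·π_3 + 0.35·π_4
π_3 = 0.3·π_1 + 0.3·π_2 + 0.25·π_3 + 0.1·π_4
Solving with the normalization constraint gives π = (0.2870, 0.2144, 0.2356, 0.2630).
So the stationary probability of Brand D is 0.2630.

0.2630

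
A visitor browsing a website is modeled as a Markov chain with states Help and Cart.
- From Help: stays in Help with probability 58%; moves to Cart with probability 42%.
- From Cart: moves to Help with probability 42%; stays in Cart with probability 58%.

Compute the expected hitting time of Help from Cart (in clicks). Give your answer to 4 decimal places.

Let t(s) be the expected number of clicks to first reach Help from state s, with t(Help) = 0. Conditioning on the first click:
t(Cart) = 1 + 0.58·t(Cart)
Solving: t(Cart) = 2.3810.
Expected clicks from Cart to Help: 2.3810.

2.3810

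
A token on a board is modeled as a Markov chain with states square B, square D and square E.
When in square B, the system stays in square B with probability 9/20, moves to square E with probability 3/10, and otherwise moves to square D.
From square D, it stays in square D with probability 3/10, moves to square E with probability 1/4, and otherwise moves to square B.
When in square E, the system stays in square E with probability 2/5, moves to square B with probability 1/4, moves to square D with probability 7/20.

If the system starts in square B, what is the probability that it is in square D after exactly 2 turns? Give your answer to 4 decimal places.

0.2925

Sum over the intermediate state after 1 turn:
P = P(square B→square B)·P(square B→square D) + P(square B→square D)·P(square D→square D) + P(square B→square E)·P(square E→square D)
  = 0.45×0.25 + 0.25×0.3 + 0.3×0.35
  = 0.1125 + 0.0750 + 0.1050 = 0.2925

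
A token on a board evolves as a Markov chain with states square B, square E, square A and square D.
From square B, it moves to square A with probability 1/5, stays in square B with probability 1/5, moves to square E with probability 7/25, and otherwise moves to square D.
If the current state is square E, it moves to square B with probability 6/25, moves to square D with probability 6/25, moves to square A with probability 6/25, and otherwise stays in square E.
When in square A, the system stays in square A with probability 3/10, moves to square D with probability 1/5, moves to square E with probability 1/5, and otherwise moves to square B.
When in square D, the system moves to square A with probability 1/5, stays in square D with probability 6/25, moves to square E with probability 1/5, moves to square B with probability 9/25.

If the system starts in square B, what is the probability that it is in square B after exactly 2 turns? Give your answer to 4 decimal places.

Propagate the distribution vector 2 turns from square B.
After 0 turns: (1.0000, 0.0000, 0.0000, 0.0000)
After 1 turn: (0.2000, 0.2800, 0.2000, 0.3200)
After 2 turns: (0.2824, 0.2384, 0.2312, 0.2480)
P(in square B after 2 turns) = 0.2824

0.2824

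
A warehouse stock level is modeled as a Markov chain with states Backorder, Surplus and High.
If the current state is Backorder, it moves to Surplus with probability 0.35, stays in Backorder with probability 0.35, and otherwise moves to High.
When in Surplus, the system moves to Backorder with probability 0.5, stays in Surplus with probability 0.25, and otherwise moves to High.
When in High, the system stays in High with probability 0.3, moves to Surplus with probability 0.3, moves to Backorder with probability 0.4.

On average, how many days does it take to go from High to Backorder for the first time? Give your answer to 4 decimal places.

2.3333

Let t(s) be the expected number of days to first reach Backorder from state s, with t(Backorder) = 0. Conditioning on the first day:
t(Surplus) = 1 + 0.25·t(Surplus) + 0.25·t(High)
t(High) = 1 + 0.3·t(Surplus) + 0.3·t(High)
Solving: t(Surplus) = 2.1111, t(High) = 2.3333.
Expected days from High to Backorder: 2.3333.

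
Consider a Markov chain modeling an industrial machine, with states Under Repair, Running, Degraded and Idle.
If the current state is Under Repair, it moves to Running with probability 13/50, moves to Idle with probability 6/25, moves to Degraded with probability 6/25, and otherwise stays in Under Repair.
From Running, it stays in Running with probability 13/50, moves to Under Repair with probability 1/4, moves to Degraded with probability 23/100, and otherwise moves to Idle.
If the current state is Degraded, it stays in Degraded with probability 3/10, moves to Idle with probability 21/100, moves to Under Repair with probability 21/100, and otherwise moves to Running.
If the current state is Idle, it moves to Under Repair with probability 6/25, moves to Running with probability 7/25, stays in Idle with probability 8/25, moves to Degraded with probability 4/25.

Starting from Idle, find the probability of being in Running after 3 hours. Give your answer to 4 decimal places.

Propagate the distribution vector 3 hours from Idle.
After 0 hours: (0.0000, 0.0000, 0.0000, 1.0000)
After 1 hour: (0.2400, 0.2800, 0.1600, 0.3200)
After 2 hours: (0.2428, 0.2696, 0.2212, 0.2664)
After 3 hours: (0.2409, 0.2698, 0.2293, 0.2601)
P(in Running after 3 hours) = 0.2698

0.2698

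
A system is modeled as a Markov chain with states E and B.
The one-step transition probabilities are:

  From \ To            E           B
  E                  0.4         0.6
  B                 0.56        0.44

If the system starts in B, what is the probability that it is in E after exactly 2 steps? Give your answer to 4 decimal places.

0.4704

Sum over the intermediate state after 1 step:
P = P(B→E)·P(E→E) + P(B→B)·P(B→E)
  = 0.56×0.4 + 0.44×0.56
  = 0.2240 + 0.2464 = 0.4704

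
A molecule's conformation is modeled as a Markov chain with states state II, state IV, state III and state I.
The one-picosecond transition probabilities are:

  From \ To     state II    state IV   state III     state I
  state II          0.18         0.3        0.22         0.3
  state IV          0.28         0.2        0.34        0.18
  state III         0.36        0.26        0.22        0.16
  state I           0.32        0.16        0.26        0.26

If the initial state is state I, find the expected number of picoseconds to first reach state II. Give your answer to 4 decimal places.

3.0976

Let t(s) be the expected number of picoseconds to first reach state II from state s, with t(state II) = 0. Conditioning on the first picosecond:
t(state IV) = 1 + 0.2·t(state IV) + 0.34·t(state III) + 0.18·t(state I)
t(state III) = 1 + 0.26·t(state IV) + 0.22·t(state III) + 0.16·t(state I)
t(state I) = 1 + 0.16·t(state IV) + 0.26·t(state III) + 0.26·t(state I)
Solving: t(state IV) = 3.2177, t(state III) = 2.9900, t(state I) = 3.0976.
Expected picoseconds from state I to state II: 3.0976.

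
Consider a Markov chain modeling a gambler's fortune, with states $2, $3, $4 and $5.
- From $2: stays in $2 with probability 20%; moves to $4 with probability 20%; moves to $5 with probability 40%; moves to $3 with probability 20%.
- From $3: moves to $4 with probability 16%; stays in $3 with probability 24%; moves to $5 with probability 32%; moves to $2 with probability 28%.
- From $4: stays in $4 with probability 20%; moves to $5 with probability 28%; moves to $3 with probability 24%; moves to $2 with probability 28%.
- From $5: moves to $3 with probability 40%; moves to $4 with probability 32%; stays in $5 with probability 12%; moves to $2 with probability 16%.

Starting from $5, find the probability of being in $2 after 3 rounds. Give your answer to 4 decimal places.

0.2243

Propagate the distribution vector 3 rounds from $5.
After 0 rounds: (0.0000, 0.0000, 0.0000, 1.0000)
After 1 round: (0.1600, 0.4000, 0.3200, 0.1200)
After 2 rounds: (0.2528, 0.2528, 0.1984, 0.2960)
After 3 rounds: (0.2243, 0.2772, 0.2254, 0.2731)
P(in $2 after 3 rounds) = 0.2243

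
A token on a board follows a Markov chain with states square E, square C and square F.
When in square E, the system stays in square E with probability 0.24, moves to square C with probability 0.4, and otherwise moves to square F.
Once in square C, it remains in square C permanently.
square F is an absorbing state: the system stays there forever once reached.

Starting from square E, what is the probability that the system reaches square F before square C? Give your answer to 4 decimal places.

Let h(s) be the probability of absorption at square F starting from transient state s. Then h(square F) = 1 and h(square C) = 0. By first-step analysis:
h(square E) = 0.24·h(square E) + 0.4·0 + 0.36·1
Solving: h(square E) = 0.4737.
Starting from square E, the probability is 0.4737.

0.4737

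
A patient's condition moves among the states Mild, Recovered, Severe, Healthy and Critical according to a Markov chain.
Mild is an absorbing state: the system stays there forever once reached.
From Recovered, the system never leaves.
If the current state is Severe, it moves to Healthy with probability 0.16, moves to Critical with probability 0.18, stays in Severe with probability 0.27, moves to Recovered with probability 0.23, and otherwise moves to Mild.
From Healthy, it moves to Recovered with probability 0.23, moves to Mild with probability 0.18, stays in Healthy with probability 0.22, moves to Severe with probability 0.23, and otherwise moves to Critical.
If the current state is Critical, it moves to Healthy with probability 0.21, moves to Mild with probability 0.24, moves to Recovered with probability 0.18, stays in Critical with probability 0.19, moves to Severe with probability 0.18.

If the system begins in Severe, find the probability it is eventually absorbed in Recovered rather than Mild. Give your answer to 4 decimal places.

Let h(s) be the probability of absorption at Recovered starting from transient state s. Then h(Recovered) = 1 and h(Mild) = 0. By first-step analysis:
h(Severe) = 0.16·0 + 0.23·1 + 0.27·h(Severe) + 0.16·h(Healthy) + 0.18·h(Critical)
h(Healthy) = 0.18·0 + 0.23·1 + 0.23·h(Severe) + 0.22·h(Healthy) + 0.14·h(Critical)
h(Critical) = 0.24·0 + 0.18·1 + 0.18·h(Severe) + 0.21·h(Healthy) + 0.19·h(Critical)
Solving: h(Severe) = 0.5548, h(Healthy) = 0.5459, h(Critical) = 0.4870.
Starting from Severe, the probability is 0.5548.

0.5548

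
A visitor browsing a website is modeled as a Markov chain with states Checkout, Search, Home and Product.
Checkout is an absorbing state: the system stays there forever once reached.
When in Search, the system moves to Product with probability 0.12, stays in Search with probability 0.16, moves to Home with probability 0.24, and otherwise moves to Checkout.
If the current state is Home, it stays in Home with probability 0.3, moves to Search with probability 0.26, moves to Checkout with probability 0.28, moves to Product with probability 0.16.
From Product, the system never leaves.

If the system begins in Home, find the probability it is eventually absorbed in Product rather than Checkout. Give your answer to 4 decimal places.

0.3151

Let h(s) be the probability of absorption at Product starting from transient state s. Then h(Product) = 1 and h(Checkout) = 0. By first-step analysis:
h(Search) = 0.48·0 + 0.16·h(Search) + 0.24·h(Home) + 0.12·1
h(Home) = 0.28·0 + 0.26·h(Search) + 0.3·h(Home) + 0.16·1
Solving: h(Search) = 0.2329, h(Home) = 0.3151.
Starting from Home, the probability is 0.3151.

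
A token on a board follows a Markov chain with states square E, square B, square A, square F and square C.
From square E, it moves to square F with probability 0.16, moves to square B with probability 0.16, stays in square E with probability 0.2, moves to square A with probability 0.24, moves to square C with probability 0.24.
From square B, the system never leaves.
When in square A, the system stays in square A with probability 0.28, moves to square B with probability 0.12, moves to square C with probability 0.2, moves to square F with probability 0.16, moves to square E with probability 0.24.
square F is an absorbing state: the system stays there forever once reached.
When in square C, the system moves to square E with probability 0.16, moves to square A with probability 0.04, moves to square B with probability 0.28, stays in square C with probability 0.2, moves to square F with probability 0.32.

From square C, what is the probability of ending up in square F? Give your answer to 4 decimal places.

Let h(s) be the probability of absorption at square F starting from transient state s. Then h(square F) = 1 and h(square B) = 0. By first-step analysis:
h(square E) = 0.2·h(square E) + 0.16·0 + 0.24·h(square A) + 0.16·1 + 0.24·h(square C)
h(square A) = 0.24·h(square E) + 0.12·0 + 0.28·h(square A) + 0.16·1 + 0.2·h(square C)
h(square C) = 0.16·h(square E) + 0.28·0 + 0.04·h(square A) + 0.32·1 + 0.2·h(square C)
Solving: h(square E) = 0.5228, h(square A) = 0.5442, h(square C) = 0.5318.
Starting from square C, the probability is 0.5318.

0.5318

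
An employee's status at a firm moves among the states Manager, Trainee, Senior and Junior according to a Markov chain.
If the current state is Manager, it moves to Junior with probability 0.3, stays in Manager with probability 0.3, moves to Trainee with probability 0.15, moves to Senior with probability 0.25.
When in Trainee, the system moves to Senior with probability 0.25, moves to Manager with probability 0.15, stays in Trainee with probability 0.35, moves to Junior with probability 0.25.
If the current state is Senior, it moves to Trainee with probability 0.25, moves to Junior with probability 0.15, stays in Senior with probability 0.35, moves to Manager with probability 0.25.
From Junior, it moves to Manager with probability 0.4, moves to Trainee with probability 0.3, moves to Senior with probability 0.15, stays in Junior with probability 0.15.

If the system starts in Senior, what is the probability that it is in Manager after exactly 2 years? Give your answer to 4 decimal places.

0.2600

Propagate the distribution vector 2 years from Senior.
After 0 years: (0.0000, 0.0000, 1.0000, 0.0000)
After 1 year: (0.2500, 0.2500, 0.3500, 0.1500)
After 2 years: (0.2600, 0.2575, 0.2700, 0.2125)
P(in Manager after 2 years) = 0.2600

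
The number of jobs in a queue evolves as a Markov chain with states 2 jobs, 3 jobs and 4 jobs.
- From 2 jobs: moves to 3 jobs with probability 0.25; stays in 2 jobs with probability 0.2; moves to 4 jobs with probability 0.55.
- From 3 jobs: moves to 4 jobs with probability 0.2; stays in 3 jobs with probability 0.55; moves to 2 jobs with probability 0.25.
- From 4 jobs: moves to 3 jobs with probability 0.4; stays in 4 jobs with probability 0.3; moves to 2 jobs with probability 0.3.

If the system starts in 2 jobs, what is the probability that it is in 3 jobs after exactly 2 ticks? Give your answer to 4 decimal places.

Sum over the intermediate state after 1 tick:
P = P(2 jobs→2 jobs)·P(2 jobs→3 jobs) + P(2 jobs→3 jobs)·P(3 jobs→3 jobs) + P(2 jobs→4 jobs)·P(4 jobs→3 jobs)
  = 0.2×0.25 + 0.25×0.55 + 0.55×0.4
  = 0.0500 + 0.1375 + 0.2200 = 0.4075

0.4075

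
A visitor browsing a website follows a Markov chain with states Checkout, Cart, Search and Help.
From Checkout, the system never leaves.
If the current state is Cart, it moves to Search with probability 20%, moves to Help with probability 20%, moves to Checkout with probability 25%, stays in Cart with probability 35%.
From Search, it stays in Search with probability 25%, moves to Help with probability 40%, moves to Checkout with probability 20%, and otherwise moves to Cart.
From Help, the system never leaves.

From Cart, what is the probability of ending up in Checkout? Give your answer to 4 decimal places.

0.4973

Let h(s) be the probability of absorption at Checkout starting from transient state s. Then h(Checkout) = 1 and h(Help) = 0. By first-step analysis:
h(Cart) = 0.25·1 + 0.35·h(Cart) + 0.2·h(Search) + 0.2·0
h(Search) = 0.2·1 + 0.15·h(Cart) + 0.25·h(Search) + 0.4·0
Solving: h(Cart) = 0.4973, h(Search) = 0.3661.
Starting from Cart, the probability is 0.4973.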